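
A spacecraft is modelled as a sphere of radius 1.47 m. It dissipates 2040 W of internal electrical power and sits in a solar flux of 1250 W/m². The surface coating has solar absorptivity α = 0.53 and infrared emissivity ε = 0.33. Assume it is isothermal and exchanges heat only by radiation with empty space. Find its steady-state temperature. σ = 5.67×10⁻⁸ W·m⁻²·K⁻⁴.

At steady state, absorbed solar power + internal power = radiated power.
Absorbed: α·S·A_cross = 0.53·1250·6.789 = 4497 W (cross-section πr²).
Total input = 4497 + 2040 = 6537 W.
Radiated: εσ·A_surf·T⁴ with A_surf = 4πr² = 27.15 m².
T⁴ = 6537/(0.33·5.67×10⁻⁸·27.15) = 1.287×10¹⁰ K⁴.

T ≈ 337 K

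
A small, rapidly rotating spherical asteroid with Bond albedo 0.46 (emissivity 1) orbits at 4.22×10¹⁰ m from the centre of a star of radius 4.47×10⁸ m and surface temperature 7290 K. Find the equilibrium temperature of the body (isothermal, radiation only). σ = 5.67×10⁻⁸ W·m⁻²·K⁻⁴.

The star's surface emits σT_*⁴; at distance d the flux is S = σT_*⁴(R_*/d)².
S = 5.67×10⁻⁸·(7290)⁴·(4.47×10⁸/4.22×10¹⁰)² = 17970 W/m².
For an isothermal sphere T⁴ = (1−a)S/(4σ) = 4.278×10¹⁰ K⁴.

T ≈ 455 K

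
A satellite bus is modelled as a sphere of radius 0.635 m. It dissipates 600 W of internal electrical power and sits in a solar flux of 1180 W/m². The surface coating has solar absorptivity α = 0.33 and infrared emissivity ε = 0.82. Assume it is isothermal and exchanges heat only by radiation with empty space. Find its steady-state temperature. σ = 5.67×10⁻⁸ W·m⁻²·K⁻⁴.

At steady state, absorbed solar power + internal power = radiated power.
Absorbed: α·S·A_cross = 0.33·1180·1.267 = 493.3 W (cross-section πr²).
Total input = 493.3 + 600 = 1093 W.
Radiated: εσ·A_surf·T⁴ with A_surf = 4πr² = 5.067 m².
T⁴ = 1093/(0.82·5.67×10⁻⁸·5.067) = 4.641×10⁹ K⁴.

T ≈ 261 K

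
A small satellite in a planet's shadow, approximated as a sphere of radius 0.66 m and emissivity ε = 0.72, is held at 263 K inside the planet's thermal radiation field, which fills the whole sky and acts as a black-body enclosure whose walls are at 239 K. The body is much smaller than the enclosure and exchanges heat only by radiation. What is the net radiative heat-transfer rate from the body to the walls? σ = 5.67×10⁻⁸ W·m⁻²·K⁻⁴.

P_net ≈ 340 W

For a small grey body in a large enclosure: P_net = εσA(T_body⁴ − T_wall⁴).
A = 4πr² = 5.474 m²; T_body⁴ − T_wall⁴ = 4.784×10⁹ − 3.263×10⁹ = 1.522×10⁹ K⁴.
|P_net| = 0.72·5.67×10⁻⁸·5.474·1.522×10⁹.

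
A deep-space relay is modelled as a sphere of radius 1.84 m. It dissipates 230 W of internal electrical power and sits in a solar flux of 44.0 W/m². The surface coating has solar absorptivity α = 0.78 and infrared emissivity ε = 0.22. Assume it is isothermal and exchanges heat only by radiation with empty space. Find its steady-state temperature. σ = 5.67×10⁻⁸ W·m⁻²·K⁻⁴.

At steady state, absorbed solar power + internal power = radiated power.
Absorbed: α·S·A_cross = 0.78·44.0·10.64 = 365.0 W (cross-section πr²).
Total input = 365.0 + 230 = 595.0 W.
Radiated: εσ·A_surf·T⁴ with A_surf = 4πr² = 42.54 m².
T⁴ = 595.0/(0.22·5.67×10⁻⁸·42.54) = 1.121×10⁹ K⁴.

T ≈ 183 K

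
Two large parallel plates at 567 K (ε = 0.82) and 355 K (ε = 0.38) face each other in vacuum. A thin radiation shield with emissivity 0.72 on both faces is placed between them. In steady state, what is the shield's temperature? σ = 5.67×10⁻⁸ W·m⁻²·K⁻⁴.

In steady state the net flux on the hot side equals that on the cold side.
σ(T₁⁴−T_s⁴)/D₁ = σ(T_s⁴−T₂⁴)/D₂, with D₁ = 1/ε₁+1/ε_s−1 = 1.608, D₂ = 1/ε_s+1/ε₂−1 = 3.020.
Solve for T_s⁴: T_s⁴ = (D₂·T₁⁴ + D₁·T₂⁴)/(D₁+D₂) = 7.296×10¹⁰ K⁴.

T_s ≈ 520 K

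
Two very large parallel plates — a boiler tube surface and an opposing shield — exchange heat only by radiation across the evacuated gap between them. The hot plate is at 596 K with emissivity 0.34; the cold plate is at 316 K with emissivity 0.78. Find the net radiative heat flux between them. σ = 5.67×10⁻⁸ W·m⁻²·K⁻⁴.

For two infinite grey parallel plates, q = σ(T₁⁴ − T₂⁴)/(1/ε₁ + 1/ε₂ − 1).
T₁⁴ − T₂⁴ = 1.262×10¹¹ − 9.971×10⁹ = 1.162×10¹¹ K⁴.
1/ε₁ + 1/ε₂ − 1 = 2.941 + 1.282 − 1 = 3.223.
q = 5.67×10⁻⁸ × 1.162×10¹¹ / 3.223.

q ≈ 2040 W/m²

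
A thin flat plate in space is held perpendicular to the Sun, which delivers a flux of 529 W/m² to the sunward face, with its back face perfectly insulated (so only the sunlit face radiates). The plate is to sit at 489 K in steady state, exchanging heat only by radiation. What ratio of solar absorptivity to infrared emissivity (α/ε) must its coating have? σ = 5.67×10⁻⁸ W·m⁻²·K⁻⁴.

Balance: αS·A = εσ·1A·T⁴ ⇒ α/ε = σT⁴/S.
α/ε = 5.67×10⁻⁸·(489)⁴/529 = 5.67×10⁻⁸·5.718×10¹⁰/529.

α/ε ≈ 6.13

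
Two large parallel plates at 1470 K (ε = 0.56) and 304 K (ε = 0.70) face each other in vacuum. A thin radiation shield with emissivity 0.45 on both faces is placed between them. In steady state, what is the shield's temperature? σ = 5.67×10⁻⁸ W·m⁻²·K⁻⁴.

In steady state the net flux on the hot side equals that on the cold side.
σ(T₁⁴−T_s⁴)/D₁ = σ(T_s⁴−T₂⁴)/D₂, with D₁ = 1/ε₁+1/ε_s−1 = 3.008, D₂ = 1/ε_s+1/ε₂−1 = 2.651.
Solve for T_s⁴: T_s⁴ = (D₂·T₁⁴ + D₁·T₂⁴)/(D₁+D₂) = 2.192×10¹² K⁴.

T_s ≈ 1220 K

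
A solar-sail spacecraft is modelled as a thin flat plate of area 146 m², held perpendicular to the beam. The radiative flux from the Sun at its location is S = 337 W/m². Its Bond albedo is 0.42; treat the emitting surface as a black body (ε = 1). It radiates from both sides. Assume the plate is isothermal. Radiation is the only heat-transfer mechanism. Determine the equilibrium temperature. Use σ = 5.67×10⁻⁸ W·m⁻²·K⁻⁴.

At equilibrium, absorbed power = emitted power.
Absorbing cross-section = A = 146.0 m²; emitting surface = 2A = 292.0 m² (ratio 2).
(1−a)S·A_cross = εσ·A_surf·T⁴  ⇒  T⁴ = (1−a)S/(2σ).
T⁴ = 0.580·337/(2·5.67×10⁻⁸) = 1.724×10⁹ K⁴.
T = (1.724×10⁹)^(1/4).

T ≈ 204 K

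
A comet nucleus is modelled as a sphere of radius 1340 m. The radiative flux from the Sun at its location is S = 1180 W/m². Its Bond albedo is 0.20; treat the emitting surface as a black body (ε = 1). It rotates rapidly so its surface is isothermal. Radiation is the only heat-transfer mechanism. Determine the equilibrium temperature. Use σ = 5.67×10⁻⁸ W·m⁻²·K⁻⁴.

T ≈ 254 K

At equilibrium, absorbed power = emitted power.
Absorbing cross-section = πr² = 5.641×10⁶ m²; emitting surface = 4πr² = 2.256×10⁷ m² (ratio 4).
(1−a)S·A_cross = εσ·A_surf·T⁴  ⇒  T⁴ = (1−a)S/(4σ).
T⁴ = 0.800·1180/(4·5.67×10⁻⁸) = 4.162×10⁹ K⁴.
T = (4.162×10⁹)^(1/4).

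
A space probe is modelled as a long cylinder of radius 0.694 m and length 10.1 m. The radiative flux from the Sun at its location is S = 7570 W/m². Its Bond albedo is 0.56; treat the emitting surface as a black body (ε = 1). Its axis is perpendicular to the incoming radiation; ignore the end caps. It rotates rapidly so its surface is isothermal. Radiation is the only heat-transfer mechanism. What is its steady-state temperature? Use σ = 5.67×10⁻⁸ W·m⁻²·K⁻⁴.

T ≈ 370 K

At equilibrium, absorbed power = emitted power.
Absorbing cross-section = 2rL = 14.02 m²; emitting surface = 2πrL = 44.04 m² (ratio π).
(1−a)S·A_cross = εσ·A_surf·T⁴  ⇒  T⁴ = (1−a)S/(πσ).
T⁴ = 0.440·7570/(π·5.67×10⁻⁸) = 1.870×10¹⁰ K⁴.
T = (1.870×10¹⁰)^(1/4).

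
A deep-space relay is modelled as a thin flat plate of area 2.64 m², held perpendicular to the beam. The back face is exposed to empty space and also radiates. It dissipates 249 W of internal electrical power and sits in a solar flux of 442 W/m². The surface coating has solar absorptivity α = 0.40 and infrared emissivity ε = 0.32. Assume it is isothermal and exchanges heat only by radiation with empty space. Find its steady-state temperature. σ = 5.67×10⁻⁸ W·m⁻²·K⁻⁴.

At steady state, absorbed solar power + internal power = radiated power.
Absorbed: α·S·A_cross = 0.40·442·2.640 = 466.8 W (cross-section A).
Total input = 466.8 + 249 = 715.8 W.
Radiated: εσ·A_surf·T⁴ with A_surf = 2A = 5.280 m².
T⁴ = 715.8/(0.32·5.67×10⁻⁸·5.280) = 7.471×10⁹ K⁴.

T ≈ 294 K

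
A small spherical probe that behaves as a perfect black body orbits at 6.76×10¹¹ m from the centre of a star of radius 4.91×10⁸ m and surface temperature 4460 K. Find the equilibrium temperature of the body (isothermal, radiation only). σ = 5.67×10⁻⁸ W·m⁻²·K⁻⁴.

T ≈ 85.0 K

The star's surface emits σT_*⁴; at distance d the flux is S = σT_*⁴(R_*/d)².
S = 5.67×10⁻⁸·(4460)⁴·(4.91×10⁸/6.76×10¹¹)² = 11.84 W/m².
For an isothermal sphere T⁴ = (1−a)S/(4σ) = 5.219×10⁷ K⁴.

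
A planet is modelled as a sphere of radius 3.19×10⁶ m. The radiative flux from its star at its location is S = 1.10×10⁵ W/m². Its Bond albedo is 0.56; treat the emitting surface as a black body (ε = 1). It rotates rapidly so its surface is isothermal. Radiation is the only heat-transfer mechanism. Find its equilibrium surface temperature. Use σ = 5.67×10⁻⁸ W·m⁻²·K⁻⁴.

T ≈ 680 K

At equilibrium, absorbed power = emitted power.
Absorbing cross-section = πr² = 3.197×10¹³ m²; emitting surface = 4πr² = 1.279×10¹⁴ m² (ratio 4).
(1−a)S·A_cross = εσ·A_surf·T⁴  ⇒  T⁴ = (1−a)S/(4σ).
T⁴ = 0.440·1.10×10⁵/(4·5.67×10⁻⁸) = 2.134×10¹¹ K⁴.
T = (2.134×10¹¹)^(1/4).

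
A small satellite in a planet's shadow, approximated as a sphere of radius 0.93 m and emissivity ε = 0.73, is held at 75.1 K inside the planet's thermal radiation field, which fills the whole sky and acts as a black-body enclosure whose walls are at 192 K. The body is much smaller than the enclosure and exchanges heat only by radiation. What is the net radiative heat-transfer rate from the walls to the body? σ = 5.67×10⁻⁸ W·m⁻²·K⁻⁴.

For a small grey body in a large enclosure: P_net = εσA(T_body⁴ − T_wall⁴).
A = 4πr² = 10.87 m²; T_body⁴ − T_wall⁴ = 3.181×10⁷ − 1.359×10⁹ = -1.327×10⁹ K⁴.
|P_net| = 0.73·5.67×10⁻⁸·10.87·1.327×10⁹.

P_net ≈ 597 W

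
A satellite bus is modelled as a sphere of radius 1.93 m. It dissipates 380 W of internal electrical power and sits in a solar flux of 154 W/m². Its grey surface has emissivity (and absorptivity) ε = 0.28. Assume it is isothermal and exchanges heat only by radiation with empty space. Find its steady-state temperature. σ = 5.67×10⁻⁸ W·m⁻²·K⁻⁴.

T ≈ 186 K

At steady state, absorbed solar power + internal power = radiated power.
Absorbed: α·S·A_cross = 0.28·154·11.70 = 504.6 W (cross-section πr²).
Total input = 504.6 + 380 = 884.6 W.
Radiated: εσ·A_surf·T⁴ with A_surf = 4πr² = 46.81 m².
T⁴ = 884.6/(0.28·5.67×10⁻⁸·46.81) = 1.190×10⁹ K⁴.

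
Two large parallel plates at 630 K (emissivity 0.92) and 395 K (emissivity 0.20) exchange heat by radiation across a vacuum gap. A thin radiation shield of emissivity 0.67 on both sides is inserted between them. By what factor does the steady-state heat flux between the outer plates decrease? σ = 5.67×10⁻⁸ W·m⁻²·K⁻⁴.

Without shield: q₀ = σΔ(T⁴)/(1/ε₁+1/ε₂−1) with denominator 5.087.
With shield the two gaps are in series; the resistances add: (1/ε₁+1/ε_s−1)+(1/ε_s+1/ε₂−1) = 1.579+5.493 = 7.072.
Heat-flux ratio q₀/q = 7.072/5.087.

factor ≈ 1.39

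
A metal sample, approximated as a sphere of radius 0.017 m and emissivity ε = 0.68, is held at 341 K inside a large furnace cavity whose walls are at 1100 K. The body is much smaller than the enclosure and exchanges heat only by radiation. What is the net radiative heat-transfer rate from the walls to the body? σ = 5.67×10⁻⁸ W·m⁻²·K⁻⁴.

P_net ≈ 203 W

For a small grey body in a large enclosure: P_net = εσA(T_body⁴ − T_wall⁴).
A = 4πr² = 0.003632 m²; T_body⁴ − T_wall⁴ = 1.352×10¹⁰ − 1.464×10¹² = -1.451×10¹² K⁴.
|P_net| = 0.68·5.67×10⁻⁸·0.003632·1.451×10¹².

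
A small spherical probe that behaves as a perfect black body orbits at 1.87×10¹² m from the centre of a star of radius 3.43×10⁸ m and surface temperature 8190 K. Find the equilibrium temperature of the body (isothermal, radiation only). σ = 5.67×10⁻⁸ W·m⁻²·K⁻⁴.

The star's surface emits σT_*⁴; at distance d the flux is S = σT_*⁴(R_*/d)².
S = 5.67×10⁻⁸·(8190)⁴·(3.43×10⁸/1.87×10¹²)² = 8.583 W/m².
For an isothermal sphere T⁴ = (1−a)S/(4σ) = 3.784×10⁷ K⁴.

T ≈ 78.4 K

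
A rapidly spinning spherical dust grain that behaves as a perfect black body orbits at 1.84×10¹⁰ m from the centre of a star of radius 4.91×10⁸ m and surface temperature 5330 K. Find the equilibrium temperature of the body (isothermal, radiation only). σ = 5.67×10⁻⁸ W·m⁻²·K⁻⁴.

T ≈ 616 K

The star's surface emits σT_*⁴; at distance d the flux is S = σT_*⁴(R_*/d)².
S = 5.67×10⁻⁸·(5330)⁴·(4.91×10⁸/1.84×10¹⁰)² = 32590 W/m².
For an isothermal sphere T⁴ = (1−a)S/(4σ) = 1.437×10¹¹ K⁴.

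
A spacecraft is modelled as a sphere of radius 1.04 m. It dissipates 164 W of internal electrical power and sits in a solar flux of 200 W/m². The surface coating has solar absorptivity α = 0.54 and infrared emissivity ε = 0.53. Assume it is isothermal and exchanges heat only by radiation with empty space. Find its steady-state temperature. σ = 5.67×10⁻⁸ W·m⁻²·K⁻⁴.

T ≈ 190 K

At steady state, absorbed solar power + internal power = radiated power.
Absorbed: α·S·A_cross = 0.54·200·3.398 = 367.0 W (cross-section πr²).
Total input = 367.0 + 164 = 531.0 W.
Radiated: εσ·A_surf·T⁴ with A_surf = 4πr² = 13.59 m².
T⁴ = 531.0/(0.53·5.67×10⁻⁸·13.59) = 1.300×10⁹ K⁴.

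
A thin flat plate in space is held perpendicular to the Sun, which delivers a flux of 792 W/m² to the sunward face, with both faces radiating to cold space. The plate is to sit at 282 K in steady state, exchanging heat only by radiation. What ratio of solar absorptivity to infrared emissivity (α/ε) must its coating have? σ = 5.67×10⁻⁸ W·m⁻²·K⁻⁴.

α/ε ≈ 0.905

Balance: αS·A = εσ·2A·T⁴ ⇒ α/ε = 2σT⁴/S.
α/ε = 2·5.67×10⁻⁸·(282)⁴/792 = 2·5.67×10⁻⁸·6.324×10⁹/792.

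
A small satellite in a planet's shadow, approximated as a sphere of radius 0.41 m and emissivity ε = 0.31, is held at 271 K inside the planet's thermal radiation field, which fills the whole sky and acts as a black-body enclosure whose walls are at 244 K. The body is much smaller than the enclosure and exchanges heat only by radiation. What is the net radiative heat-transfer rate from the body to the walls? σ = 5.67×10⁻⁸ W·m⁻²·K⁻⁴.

For a small grey body in a large enclosure: P_net = εσA(T_body⁴ − T_wall⁴).
A = 4πr² = 2.112 m²; T_body⁴ − T_wall⁴ = 5.394×10⁹ − 3.545×10⁹ = 1.849×10⁹ K⁴.
|P_net| = 0.31·5.67×10⁻⁸·2.112·1.849×10⁹.

P_net ≈ 68.7 W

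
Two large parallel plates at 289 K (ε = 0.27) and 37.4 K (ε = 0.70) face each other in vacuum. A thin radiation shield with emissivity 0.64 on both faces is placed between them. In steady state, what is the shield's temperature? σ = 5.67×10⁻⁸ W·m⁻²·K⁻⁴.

In steady state the net flux on the hot side equals that on the cold side.
σ(T₁⁴−T_s⁴)/D₁ = σ(T_s⁴−T₂⁴)/D₂, with D₁ = 1/ε₁+1/ε_s−1 = 4.266, D₂ = 1/ε_s+1/ε₂−1 = 1.991.
Solve for T_s⁴: T_s⁴ = (D₂·T₁⁴ + D₁·T₂⁴)/(D₁+D₂) = 2.221×10⁹ K⁴.

T_s ≈ 217 K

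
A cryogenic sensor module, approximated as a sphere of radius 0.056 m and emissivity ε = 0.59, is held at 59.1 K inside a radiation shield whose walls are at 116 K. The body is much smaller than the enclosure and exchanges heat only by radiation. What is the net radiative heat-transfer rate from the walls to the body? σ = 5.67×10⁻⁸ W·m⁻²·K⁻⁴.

For a small grey body in a large enclosure: P_net = εσA(T_body⁴ − T_wall⁴).
A = 4πr² = 0.03941 m²; T_body⁴ − T_wall⁴ = 1.220×10⁷ − 1.811×10⁸ = -1.689×10⁸ K⁴.
|P_net| = 0.59·5.67×10⁻⁸·0.03941·1.689×10⁸.

P_net ≈ 0.223 W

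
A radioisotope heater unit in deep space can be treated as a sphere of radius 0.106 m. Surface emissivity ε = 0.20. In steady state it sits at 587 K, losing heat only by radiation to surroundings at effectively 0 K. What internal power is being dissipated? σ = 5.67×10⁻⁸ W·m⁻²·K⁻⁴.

P ≈ 190 W

Steady state: P = εσA T⁴.
A = 4πr² = 0.1412 m²; T⁴ = (587)⁴ = 1.187×10¹¹ K⁴.
P = 0.20 × 5.67×10⁻⁸ × 0.1412 × 1.187×10¹¹.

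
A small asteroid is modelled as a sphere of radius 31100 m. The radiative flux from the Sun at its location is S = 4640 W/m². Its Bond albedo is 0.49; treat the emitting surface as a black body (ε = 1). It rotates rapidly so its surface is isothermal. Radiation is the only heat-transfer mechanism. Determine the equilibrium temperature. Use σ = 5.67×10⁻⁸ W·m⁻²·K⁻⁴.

T ≈ 320 K

At equilibrium, absorbed power = emitted power.
Absorbing cross-section = πr² = 3.039×10⁹ m²; emitting surface = 4πr² = 1.215×10¹⁰ m² (ratio 4).
(1−a)S·A_cross = εσ·A_surf·T⁴  ⇒  T⁴ = (1−a)S/(4σ).
T⁴ = 0.510·4640/(4·5.67×10⁻⁸) = 1.043×10¹⁰ K⁴.
T = (1.043×10¹⁰)^(1/4).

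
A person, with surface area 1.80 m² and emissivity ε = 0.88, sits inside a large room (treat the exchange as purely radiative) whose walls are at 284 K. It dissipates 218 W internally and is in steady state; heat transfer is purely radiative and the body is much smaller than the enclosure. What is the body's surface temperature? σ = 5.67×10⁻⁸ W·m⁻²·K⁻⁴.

For a small grey body in a large enclosure, net radiated power = εσA(T⁴ − T_w⁴).
Steady state: P = εσA(T⁴ − T_w⁴) with A = 1.80 m².
T⁴ = P/(εσA) + T_w⁴ = 218/(0.88·5.67×10⁻⁸·1.800) + (284)⁴
    = 2.427×10⁹ + 6.505×10⁹ = 8.933×10⁹ K⁴.

T ≈ 307 K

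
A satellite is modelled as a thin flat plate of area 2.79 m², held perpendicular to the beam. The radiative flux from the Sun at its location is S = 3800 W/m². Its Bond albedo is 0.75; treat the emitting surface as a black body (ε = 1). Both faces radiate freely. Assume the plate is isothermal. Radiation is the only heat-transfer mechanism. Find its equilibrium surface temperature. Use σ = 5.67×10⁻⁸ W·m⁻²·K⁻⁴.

At equilibrium, absorbed power = emitted power.
Absorbing cross-section = A = 2.790 m²; emitting surface = 2A = 5.580 m² (ratio 2).
(1−a)S·A_cross = εσ·A_surf·T⁴  ⇒  T⁴ = (1−a)S/(2σ).
T⁴ = 0.250·3800/(2·5.67×10⁻⁸) = 8.377×10⁹ K⁴.
T = (8.377×10⁹)^(1/4).

T ≈ 303 K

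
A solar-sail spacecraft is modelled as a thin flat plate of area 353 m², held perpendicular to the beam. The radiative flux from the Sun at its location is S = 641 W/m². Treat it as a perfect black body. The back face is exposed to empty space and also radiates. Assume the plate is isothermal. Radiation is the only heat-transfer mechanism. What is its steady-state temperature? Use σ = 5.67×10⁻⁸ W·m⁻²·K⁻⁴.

At equilibrium, absorbed power = emitted power.
Absorbing cross-section = A = 353.0 m²; emitting surface = 2A = 706.0 m² (ratio 2).
S·A_cross = εσ·A_surf·T⁴  ⇒  T⁴ = S/(2σ).
T⁴ = 1.00·641/(2·5.67×10⁻⁸) = 5.653×10⁹ K⁴.
T = (5.653×10⁹)^(1/4).

T ≈ 274 K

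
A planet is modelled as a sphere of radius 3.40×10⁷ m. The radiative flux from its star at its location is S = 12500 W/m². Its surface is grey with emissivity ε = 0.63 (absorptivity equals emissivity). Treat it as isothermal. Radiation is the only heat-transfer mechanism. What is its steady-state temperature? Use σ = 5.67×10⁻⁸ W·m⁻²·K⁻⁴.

T ≈ 485 K

At equilibrium, absorbed power = emitted power.
Absorbing cross-section = πr² = 3.632×10¹⁵ m²; emitting surface = 4πr² = 1.453×10¹⁶ m² (ratio 4).
εS·A_cross = εσ·A_surf·T⁴  ⇒  T⁴ = S/(4σ)   (ε cancels).
T⁴ = 12500/(4·5.67×10⁻⁸) = 5.511×10¹⁰ K⁴.
T = (5.511×10¹⁰)^(1/4).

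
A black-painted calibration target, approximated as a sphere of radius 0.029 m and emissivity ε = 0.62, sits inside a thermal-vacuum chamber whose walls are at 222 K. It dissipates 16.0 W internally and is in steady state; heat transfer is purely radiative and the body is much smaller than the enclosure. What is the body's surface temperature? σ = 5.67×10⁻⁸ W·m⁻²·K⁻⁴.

For a small grey body in a large enclosure, net radiated power = εσA(T⁴ − T_w⁴).
Steady state: P = εσA(T⁴ − T_w⁴) with A = 4πr² = 0.01057 m².
T⁴ = P/(εσA) + T_w⁴ = 16.0/(0.62·5.67×10⁻⁸·0.01057) + (222)⁴
    = 4.307×10¹⁰ + 2.429×10⁹ = 4.550×10¹⁰ K⁴.

T ≈ 462 K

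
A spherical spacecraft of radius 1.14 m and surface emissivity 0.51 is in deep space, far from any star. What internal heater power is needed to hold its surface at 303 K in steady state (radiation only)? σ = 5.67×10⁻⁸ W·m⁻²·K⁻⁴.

P = εσ·4πr²·T⁴.
4πr² = 16.33 m²; T⁴ = 8.429×10⁹ K⁴.
P = 0.51·5.67×10⁻⁸·16.33·8.429×10⁹.

P ≈ 3980 W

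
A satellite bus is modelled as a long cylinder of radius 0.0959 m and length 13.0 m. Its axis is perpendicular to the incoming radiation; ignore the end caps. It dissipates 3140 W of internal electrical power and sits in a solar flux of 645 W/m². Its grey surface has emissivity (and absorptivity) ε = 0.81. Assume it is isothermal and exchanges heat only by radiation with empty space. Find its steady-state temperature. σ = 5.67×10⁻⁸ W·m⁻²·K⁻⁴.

T ≈ 333 K

At steady state, absorbed solar power + internal power = radiated power.
Absorbed: α·S·A_cross = 0.81·645·2.493 = 1303 W (cross-section 2rL).
Total input = 1303 + 3140 = 4443 W.
Radiated: εσ·A_surf·T⁴ with A_surf = 2πrL = 7.833 m².
T⁴ = 4443/(0.81·5.67×10⁻⁸·7.833) = 1.235×10¹⁰ K⁴.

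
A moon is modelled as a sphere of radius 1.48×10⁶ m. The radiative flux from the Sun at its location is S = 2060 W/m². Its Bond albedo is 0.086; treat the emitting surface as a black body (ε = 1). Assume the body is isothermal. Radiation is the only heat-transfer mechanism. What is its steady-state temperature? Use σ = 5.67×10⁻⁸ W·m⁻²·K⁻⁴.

T ≈ 302 K

At equilibrium, absorbed power = emitted power.
Absorbing cross-section = πr² = 6.881×10¹² m²; emitting surface = 4πr² = 2.753×10¹³ m² (ratio 4).
(1−a)S·A_cross = εσ·A_surf·T⁴  ⇒  T⁴ = (1−a)S/(4σ).
T⁴ = 0.914·2060/(4·5.67×10⁻⁸) = 8.302×10⁹ K⁴.
T = (8.302×10⁹)^(1/4).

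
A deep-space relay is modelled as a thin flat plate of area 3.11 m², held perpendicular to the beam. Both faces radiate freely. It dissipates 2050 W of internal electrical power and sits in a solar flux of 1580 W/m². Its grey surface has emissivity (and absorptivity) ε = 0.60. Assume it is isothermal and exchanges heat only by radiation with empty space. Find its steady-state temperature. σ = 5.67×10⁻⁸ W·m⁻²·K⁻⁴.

T ≈ 392 K

At steady state, absorbed solar power + internal power = radiated power.
Absorbed: α·S·A_cross = 0.60·1580·3.110 = 2948 W (cross-section A).
Total input = 2948 + 2050 = 4998 W.
Radiated: εσ·A_surf·T⁴ with A_surf = 2A = 6.220 m².
T⁴ = 4998/(0.60·5.67×10⁻⁸·6.220) = 2.362×10¹⁰ K⁴.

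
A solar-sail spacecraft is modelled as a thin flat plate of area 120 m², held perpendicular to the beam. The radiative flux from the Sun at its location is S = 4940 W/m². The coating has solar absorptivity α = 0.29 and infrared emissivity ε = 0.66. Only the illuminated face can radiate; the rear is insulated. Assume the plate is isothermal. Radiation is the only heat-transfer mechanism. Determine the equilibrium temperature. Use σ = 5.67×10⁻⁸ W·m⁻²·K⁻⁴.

T ≈ 442 K

At equilibrium, absorbed power = emitted power.
Absorbing cross-section = A = 120.0 m²; emitting surface = A = 120.0 m² (ratio 1).
αS·A_cross = εσ·A_surf·T⁴  ⇒  T⁴ = αS/(ε·1σ).
T⁴ = 0.290·4940/(0.66·1·5.67×10⁻⁸) = 3.828×10¹⁰ K⁴.
T = (3.828×10¹⁰)^(1/4).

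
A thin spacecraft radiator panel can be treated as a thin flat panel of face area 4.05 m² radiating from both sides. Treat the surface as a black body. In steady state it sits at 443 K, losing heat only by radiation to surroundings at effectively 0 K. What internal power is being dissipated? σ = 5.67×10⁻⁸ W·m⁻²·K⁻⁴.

P ≈ 17700 W

Steady state: P = εσA T⁴.
A = 2·4.05 = 8.100 m²; T⁴ = (443)⁴ = 3.851×10¹⁰ K⁴.
P = 1.0 × 5.67×10⁻⁸ × 8.100 × 3.851×10¹⁰.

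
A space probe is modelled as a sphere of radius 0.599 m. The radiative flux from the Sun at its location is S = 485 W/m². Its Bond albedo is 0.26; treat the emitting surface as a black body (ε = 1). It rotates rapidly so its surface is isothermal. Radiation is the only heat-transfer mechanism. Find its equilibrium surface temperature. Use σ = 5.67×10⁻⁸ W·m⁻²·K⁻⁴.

At equilibrium, absorbed power = emitted power.
Absorbing cross-section = πr² = 1.127 m²; emitting surface = 4πr² = 4.509 m² (ratio 4).
(1−a)S·A_cross = εσ·A_surf·T⁴  ⇒  T⁴ = (1−a)S/(4σ).
T⁴ = 0.740·485/(4·5.67×10⁻⁸) = 1.582×10⁹ K⁴.
T = (1.582×10⁹)^(1/4).

T ≈ 199 K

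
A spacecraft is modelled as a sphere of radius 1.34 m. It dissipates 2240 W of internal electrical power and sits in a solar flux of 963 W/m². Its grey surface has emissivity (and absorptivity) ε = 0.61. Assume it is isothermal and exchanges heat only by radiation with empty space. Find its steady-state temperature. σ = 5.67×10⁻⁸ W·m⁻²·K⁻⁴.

At steady state, absorbed solar power + internal power = radiated power.
Absorbed: α·S·A_cross = 0.61·963·5.641 = 3314 W (cross-section πr²).
Total input = 3314 + 2240 = 5554 W.
Radiated: εσ·A_surf·T⁴ with A_surf = 4πr² = 22.56 m².
T⁴ = 5554/(0.61·5.67×10⁻⁸·22.56) = 7.116×10⁹ K⁴.

T ≈ 290 K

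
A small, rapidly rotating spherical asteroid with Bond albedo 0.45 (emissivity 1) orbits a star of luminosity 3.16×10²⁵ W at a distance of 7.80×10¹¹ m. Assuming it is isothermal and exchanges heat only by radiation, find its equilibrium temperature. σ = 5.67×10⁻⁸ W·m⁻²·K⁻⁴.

T ≈ 56.3 K

First find the stellar flux at distance d: S = L/(4πd²) = 3.16×10²⁵/(4π·(7.80×10¹¹)²) = 4.133 W/m².
For an isothermal sphere, absorbed (1−a)S·πr² = emitted σ·4πr²·T⁴, so T⁴ = (1−a)S/(4σ).
T⁴ = 0.550·4.133/(4·5.67×10⁻⁸) = 1.002×10⁷ K⁴.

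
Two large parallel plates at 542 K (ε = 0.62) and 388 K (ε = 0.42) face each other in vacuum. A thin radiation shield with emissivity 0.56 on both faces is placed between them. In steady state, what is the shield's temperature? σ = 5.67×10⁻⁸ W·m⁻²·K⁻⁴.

In steady state the net flux on the hot side equals that on the cold side.
σ(T₁⁴−T_s⁴)/D₁ = σ(T_s⁴−T₂⁴)/D₂, with D₁ = 1/ε₁+1/ε_s−1 = 2.399, D₂ = 1/ε_s+1/ε₂−1 = 3.167.
Solve for T_s⁴: T_s⁴ = (D₂·T₁⁴ + D₁·T₂⁴)/(D₁+D₂) = 5.887×10¹⁰ K⁴.

T_s ≈ 493 K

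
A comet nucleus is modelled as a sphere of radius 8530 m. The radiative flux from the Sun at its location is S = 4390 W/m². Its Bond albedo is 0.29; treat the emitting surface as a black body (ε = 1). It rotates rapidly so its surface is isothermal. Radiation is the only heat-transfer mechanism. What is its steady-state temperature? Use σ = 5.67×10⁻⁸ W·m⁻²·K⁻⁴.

T ≈ 342 K

At equilibrium, absorbed power = emitted power.
Absorbing cross-section = πr² = 2.286×10⁸ m²; emitting surface = 4πr² = 9.143×10⁸ m² (ratio 4).
(1−a)S·A_cross = εσ·A_surf·T⁴  ⇒  T⁴ = (1−a)S/(4σ).
T⁴ = 0.710·4390/(4·5.67×10⁻⁸) = 1.374×10¹⁰ K⁴.
T = (1.374×10¹⁰)^(1/4).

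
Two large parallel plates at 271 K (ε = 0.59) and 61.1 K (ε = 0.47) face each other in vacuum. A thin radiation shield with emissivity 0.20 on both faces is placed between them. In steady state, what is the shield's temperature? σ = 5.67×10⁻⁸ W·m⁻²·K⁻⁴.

In steady state the net flux on the hot side equals that on the cold side.
σ(T₁⁴−T_s⁴)/D₁ = σ(T_s⁴−T₂⁴)/D₂, with D₁ = 1/ε₁+1/ε_s−1 = 5.695, D₂ = 1/ε_s+1/ε₂−1 = 6.128.
Solve for T_s⁴: T_s⁴ = (D₂·T₁⁴ + D₁·T₂⁴)/(D₁+D₂) = 2.802×10⁹ K⁴.

T_s ≈ 230 K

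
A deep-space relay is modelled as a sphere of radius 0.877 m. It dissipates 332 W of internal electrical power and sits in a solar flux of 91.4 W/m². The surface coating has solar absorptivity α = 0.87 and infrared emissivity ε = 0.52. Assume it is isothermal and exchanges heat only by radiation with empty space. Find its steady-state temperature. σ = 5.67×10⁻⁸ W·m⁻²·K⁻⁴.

T ≈ 207 K

At steady state, absorbed solar power + internal power = radiated power.
Absorbed: α·S·A_cross = 0.87·91.4·2.416 = 192.1 W (cross-section πr²).
Total input = 192.1 + 332 = 524.1 W.
Radiated: εσ·A_surf·T⁴ with A_surf = 4πr² = 9.665 m².
T⁴ = 524.1/(0.52·5.67×10⁻⁸·9.665) = 1.839×10⁹ K⁴.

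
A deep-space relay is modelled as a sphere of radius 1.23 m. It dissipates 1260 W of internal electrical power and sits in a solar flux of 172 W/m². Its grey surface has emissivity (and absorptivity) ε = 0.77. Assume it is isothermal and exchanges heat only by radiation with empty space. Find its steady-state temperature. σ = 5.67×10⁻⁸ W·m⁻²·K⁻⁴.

T ≈ 218 K

At steady state, absorbed solar power + internal power = radiated power.
Absorbed: α·S·A_cross = 0.77·172·4.753 = 629.5 W (cross-section πr²).
Total input = 629.5 + 1260 = 1889 W.
Radiated: εσ·A_surf·T⁴ with A_surf = 4πr² = 19.01 m².
T⁴ = 1889/(0.77·5.67×10⁻⁸·19.01) = 2.276×10⁹ K⁴.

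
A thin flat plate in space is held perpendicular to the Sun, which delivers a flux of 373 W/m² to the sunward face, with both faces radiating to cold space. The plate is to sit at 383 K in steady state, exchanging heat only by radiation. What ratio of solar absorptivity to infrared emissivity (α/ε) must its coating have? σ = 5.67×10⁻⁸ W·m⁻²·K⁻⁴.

Balance: αS·A = εσ·2A·T⁴ ⇒ α/ε = 2σT⁴/S.
α/ε = 2·5.67×10⁻⁸·(383)⁴/373 = 2·5.67×10⁻⁸·2.152×10¹⁰/373.

α/ε ≈ 6.54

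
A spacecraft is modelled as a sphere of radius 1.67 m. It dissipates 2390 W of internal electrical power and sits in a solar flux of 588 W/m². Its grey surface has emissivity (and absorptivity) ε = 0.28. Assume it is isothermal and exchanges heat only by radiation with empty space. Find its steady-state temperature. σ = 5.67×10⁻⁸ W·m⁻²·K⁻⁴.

T ≈ 288 K

At steady state, absorbed solar power + internal power = radiated power.
Absorbed: α·S·A_cross = 0.28·588·8.762 = 1443 W (cross-section πr²).
Total input = 1443 + 2390 = 3833 W.
Radiated: εσ·A_surf·T⁴ with A_surf = 4πr² = 35.05 m².
T⁴ = 3833/(0.28·5.67×10⁻⁸·35.05) = 6.888×10⁹ K⁴.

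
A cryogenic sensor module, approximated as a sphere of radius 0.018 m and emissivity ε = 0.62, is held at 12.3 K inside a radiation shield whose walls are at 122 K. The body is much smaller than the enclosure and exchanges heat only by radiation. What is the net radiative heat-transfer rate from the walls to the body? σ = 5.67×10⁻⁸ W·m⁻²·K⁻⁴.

For a small grey body in a large enclosure: P_net = εσA(T_body⁴ − T_wall⁴).
A = 4πr² = 0.004072 m²; T_body⁴ − T_wall⁴ = 22890 − 2.215×10⁸ = -2.215×10⁸ K⁴.
|P_net| = 0.62·5.67×10⁻⁸·0.004072·2.215×10⁸.

P_net ≈ 0.0317 W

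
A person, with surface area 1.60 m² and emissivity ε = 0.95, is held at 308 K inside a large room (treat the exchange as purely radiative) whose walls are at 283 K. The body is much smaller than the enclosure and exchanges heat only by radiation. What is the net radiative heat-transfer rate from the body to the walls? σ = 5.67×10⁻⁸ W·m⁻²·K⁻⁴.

P_net ≈ 223 W

For a small grey body in a large enclosure: P_net = εσA(T_body⁴ − T_wall⁴).
A = 1.60 m²; T_body⁴ − T_wall⁴ = 8.999×10⁹ − 6.414×10⁹ = 2.585×10⁹ K⁴.
|P_net| = 0.95·5.67×10⁻⁸·1.600·2.585×10⁹.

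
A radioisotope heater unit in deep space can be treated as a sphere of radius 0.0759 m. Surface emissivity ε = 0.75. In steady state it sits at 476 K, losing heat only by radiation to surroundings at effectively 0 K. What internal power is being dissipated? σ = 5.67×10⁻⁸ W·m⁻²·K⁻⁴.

P ≈ 158 W

Steady state: P = εσA T⁴.
A = 4πr² = 0.07239 m²; T⁴ = (476)⁴ = 5.134×10¹⁰ K⁴.
P = 0.75 × 5.67×10⁻⁸ × 0.07239 × 5.134×10¹⁰.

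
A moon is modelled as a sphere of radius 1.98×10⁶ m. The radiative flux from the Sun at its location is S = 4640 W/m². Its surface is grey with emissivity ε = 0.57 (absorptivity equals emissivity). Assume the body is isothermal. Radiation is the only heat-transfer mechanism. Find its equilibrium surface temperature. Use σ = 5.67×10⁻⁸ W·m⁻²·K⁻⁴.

T ≈ 378 K

At equilibrium, absorbed power = emitted power.
Absorbing cross-section = πr² = 1.232×10¹³ m²; emitting surface = 4πr² = 4.927×10¹³ m² (ratio 4).
εS·A_cross = εσ·A_surf·T⁴  ⇒  T⁴ = S/(4σ)   (ε cancels).
T⁴ = 4640/(4·5.67×10⁻⁸) = 2.046×10¹⁰ K⁴.
T = (2.046×10¹⁰)^(1/4).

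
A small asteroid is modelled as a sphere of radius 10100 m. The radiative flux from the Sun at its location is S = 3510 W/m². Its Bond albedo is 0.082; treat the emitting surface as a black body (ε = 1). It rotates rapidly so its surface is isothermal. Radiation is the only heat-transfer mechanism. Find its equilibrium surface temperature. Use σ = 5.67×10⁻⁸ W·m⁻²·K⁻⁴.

T ≈ 345 K

At equilibrium, absorbed power = emitted power.
Absorbing cross-section = πr² = 3.205×10⁸ m²; emitting surface = 4πr² = 1.282×10⁹ m² (ratio 4).
(1−a)S·A_cross = εσ·A_surf·T⁴  ⇒  T⁴ = (1−a)S/(4σ).
T⁴ = 0.918·3510/(4·5.67×10⁻⁸) = 1.421×10¹⁰ K⁴.
T = (1.421×10¹⁰)^(1/4).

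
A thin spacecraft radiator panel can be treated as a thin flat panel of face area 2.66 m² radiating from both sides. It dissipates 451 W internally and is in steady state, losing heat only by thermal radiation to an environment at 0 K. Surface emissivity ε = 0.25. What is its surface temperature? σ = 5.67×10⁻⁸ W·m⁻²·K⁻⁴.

Steady state: internal power = radiated power, P = εσA T⁴.
Radiating area A = 2·2.66 = 5.320 m².
T⁴ = P/(εσA) = 451/(0.25·5.67×10⁻⁸·5.320) = 5.981×10⁹ K⁴.
T = (5.981×10⁹)^(1/4).

T ≈ 278 K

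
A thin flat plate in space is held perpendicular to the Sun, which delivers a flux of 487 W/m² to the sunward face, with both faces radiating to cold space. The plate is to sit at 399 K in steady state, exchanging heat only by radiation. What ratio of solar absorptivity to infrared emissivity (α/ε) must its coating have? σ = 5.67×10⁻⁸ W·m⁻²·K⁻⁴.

Balance: αS·A = εσ·2A·T⁴ ⇒ α/ε = 2σT⁴/S.
α/ε = 2·5.67×10⁻⁸·(399)⁴/487 = 2·5.67×10⁻⁸·2.534×10¹⁰/487.

α/ε ≈ 5.90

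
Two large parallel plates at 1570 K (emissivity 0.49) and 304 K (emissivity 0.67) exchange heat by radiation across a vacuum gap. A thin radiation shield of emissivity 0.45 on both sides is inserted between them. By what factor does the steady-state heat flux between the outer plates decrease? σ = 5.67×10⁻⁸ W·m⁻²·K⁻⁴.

Without shield: q₀ = σΔ(T⁴)/(1/ε₁+1/ε₂−1) with denominator 2.533.
With shield the two gaps are in series; the resistances add: (1/ε₁+1/ε_s−1)+(1/ε_s+1/ε₂−1) = 3.263+2.715 = 5.978.
Heat-flux ratio q₀/q = 5.978/2.533.

factor ≈ 2.36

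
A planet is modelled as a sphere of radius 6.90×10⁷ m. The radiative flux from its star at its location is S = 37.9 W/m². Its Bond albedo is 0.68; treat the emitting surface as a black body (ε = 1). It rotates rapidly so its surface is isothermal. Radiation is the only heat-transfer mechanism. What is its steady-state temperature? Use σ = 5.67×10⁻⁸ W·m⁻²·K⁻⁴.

At equilibrium, absorbed power = emitted power.
Absorbing cross-section = πr² = 1.496×10¹⁶ m²; emitting surface = 4πr² = 5.983×10¹⁶ m² (ratio 4).
(1−a)S·A_cross = εσ·A_surf·T⁴  ⇒  T⁴ = (1−a)S/(4σ).
T⁴ = 0.320·37.9/(4·5.67×10⁻⁸) = 5.347×10⁷ K⁴.
T = (5.347×10⁷)^(1/4).

T ≈ 85.5 K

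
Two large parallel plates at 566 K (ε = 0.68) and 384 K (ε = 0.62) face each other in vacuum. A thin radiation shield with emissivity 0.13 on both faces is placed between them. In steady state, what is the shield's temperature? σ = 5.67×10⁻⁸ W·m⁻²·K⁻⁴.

T_s ≈ 500 K

In steady state the net flux on the hot side equals that on the cold side.
σ(T₁⁴−T_s⁴)/D₁ = σ(T_s⁴−T₂⁴)/D₂, with D₁ = 1/ε₁+1/ε_s−1 = 8.163, D₂ = 1/ε_s+1/ε₂−1 = 8.305.
Solve for T_s⁴: T_s⁴ = (D₂·T₁⁴ + D₁·T₂⁴)/(D₁+D₂) = 6.254×10¹⁰ K⁴.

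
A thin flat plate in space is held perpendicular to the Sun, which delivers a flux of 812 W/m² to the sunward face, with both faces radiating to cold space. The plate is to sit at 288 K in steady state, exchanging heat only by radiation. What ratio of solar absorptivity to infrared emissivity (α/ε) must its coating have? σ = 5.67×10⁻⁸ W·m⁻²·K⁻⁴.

Balance: αS·A = εσ·2A·T⁴ ⇒ α/ε = 2σT⁴/S.
α/ε = 2·5.67×10⁻⁸·(288)⁴/812 = 2·5.67×10⁻⁸·6.880×10⁹/812.

α/ε ≈ 0.961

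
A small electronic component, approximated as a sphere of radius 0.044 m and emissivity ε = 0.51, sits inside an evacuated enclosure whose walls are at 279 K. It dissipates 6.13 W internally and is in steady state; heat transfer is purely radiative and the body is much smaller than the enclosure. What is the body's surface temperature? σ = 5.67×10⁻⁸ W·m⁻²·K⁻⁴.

T ≈ 349 K

For a small grey body in a large enclosure, net radiated power = εσA(T⁴ − T_w⁴).
Steady state: P = εσA(T⁴ − T_w⁴) with A = 4πr² = 0.02433 m².
T⁴ = P/(εσA) + T_w⁴ = 6.13/(0.51·5.67×10⁻⁸·0.02433) + (279)⁴
    = 8.713×10⁹ + 6.059×10⁹ = 1.477×10¹⁰ K⁴.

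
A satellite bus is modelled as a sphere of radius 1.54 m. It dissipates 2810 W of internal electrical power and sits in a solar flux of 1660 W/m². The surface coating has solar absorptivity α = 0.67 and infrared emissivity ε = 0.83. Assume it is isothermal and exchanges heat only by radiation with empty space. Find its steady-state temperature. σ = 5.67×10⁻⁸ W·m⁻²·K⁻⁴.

T ≈ 298 K

At steady state, absorbed solar power + internal power = radiated power.
Absorbed: α·S·A_cross = 0.67·1660·7.451 = 8287 W (cross-section πr²).
Total input = 8287 + 2810 = 11100 W.
Radiated: εσ·A_surf·T⁴ with A_surf = 4πr² = 29.80 m².
T⁴ = 11100/(0.83·5.67×10⁻⁸·29.80) = 7.912×10⁹ K⁴.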